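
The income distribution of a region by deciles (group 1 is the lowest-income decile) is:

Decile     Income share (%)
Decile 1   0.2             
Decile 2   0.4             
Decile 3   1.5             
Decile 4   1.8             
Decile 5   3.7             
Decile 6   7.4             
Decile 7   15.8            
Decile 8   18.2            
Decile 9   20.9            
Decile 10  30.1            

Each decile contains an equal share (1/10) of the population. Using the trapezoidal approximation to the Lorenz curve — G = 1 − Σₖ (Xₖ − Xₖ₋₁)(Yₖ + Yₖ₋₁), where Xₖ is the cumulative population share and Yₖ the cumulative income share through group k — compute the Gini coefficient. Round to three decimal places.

Cumulative income shares Yₖ: 0.0020, 0.0060, 0.0210, 0.0390, 0.0760, 0.1500, 0.3080, 0.4900, 0.6990, 1.0000
Σ (Xₖ−Xₖ₋₁)(Yₖ+Yₖ₋₁) = (1/10)(0.0020+0.0000) + (1/10)(0.0060+0.0020) + (1/10)(0.0210+0.0060) + (1/10)(0.0390+0.0210) + (1/10)(0.0760+0.0390) + (1/10)(0.1500+0.0760) + (1/10)(0.3080+0.1500) + (1/10)(0.4900+0.3080) + (1/10)(0.6990+0.4900) + (1/10)(1.0000+0.6990)
  = 0.0002 + 0.0008 + 0.0027 + 0.0060 + 0.0115 + 0.0226 + 0.0458 + 0.0798 + 0.1189 + 0.1699 = 0.4582
G = 1 − 0.4582 = 0.5418

0.542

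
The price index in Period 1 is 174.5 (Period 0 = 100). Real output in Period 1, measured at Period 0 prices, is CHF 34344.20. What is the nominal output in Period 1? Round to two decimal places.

Nominal = Real × (Index/100) = 34344.20 × (174.5/100)
        = 34344.20 × 1.745 = 59930.6290

59930.63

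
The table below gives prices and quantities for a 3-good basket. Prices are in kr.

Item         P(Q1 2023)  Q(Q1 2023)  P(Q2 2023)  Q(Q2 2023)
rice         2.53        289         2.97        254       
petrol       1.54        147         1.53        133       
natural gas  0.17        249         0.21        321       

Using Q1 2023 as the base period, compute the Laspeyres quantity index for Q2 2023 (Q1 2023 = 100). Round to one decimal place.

90.2

Laspeyres quantity index uses base-period prices as weights.
ΣP(Q1 2023)·Q(Q2 2023) = 2.53×254 + 1.54×133 + 0.17×321 = 642.62 + 204.82 + 54.57 = 902.01
ΣP(Q1 2023)·Q(Q1 2023) = 2.53×289 + 1.54×147 + 0.17×249 = 731.17 + 226.38 + 42.33 = 999.88
Index = 902.01 / 999.88 × 100 = 90.2118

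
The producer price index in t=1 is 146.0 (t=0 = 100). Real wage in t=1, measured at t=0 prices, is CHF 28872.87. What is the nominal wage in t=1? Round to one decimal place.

42154.4

Nominal = Real × (Index/100) = 28872.87 × (146.0/100)
        = 28872.87 × 1.460 = 42154.3902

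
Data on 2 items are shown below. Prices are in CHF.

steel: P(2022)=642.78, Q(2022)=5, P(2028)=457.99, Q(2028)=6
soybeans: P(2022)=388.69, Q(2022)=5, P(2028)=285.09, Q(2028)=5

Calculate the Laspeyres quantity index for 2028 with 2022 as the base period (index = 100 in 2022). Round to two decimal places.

112.46

Laspeyres quantity index uses base-period prices as weights.
ΣP(2022)·Q(2028) = 642.78×6 + 388.69×5 = 3856.68 + 1943.45 = 5800.13
ΣP(2022)·Q(2022) = 642.78×5 + 388.69×5 = 3213.9 + 1943.45 = 5157.35
Index = 5800.13 / 5157.35 × 100 = 112.4634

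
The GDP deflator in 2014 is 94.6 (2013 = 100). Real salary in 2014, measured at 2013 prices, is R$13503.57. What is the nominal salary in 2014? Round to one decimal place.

12774.4

Nominal = Real × (Index/100) = 13503.57 × (94.6/100)
        = 13503.57 × 0.946 = 12774.3772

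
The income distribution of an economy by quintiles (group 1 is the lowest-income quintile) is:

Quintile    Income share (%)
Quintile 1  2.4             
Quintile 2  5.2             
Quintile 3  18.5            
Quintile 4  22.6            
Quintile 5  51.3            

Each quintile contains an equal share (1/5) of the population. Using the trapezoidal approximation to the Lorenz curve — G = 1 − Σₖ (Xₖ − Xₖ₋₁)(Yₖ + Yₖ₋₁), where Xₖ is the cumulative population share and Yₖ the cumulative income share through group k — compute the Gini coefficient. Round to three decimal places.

Cumulative income shares Yₖ: 0.0240, 0.0760, 0.2610, 0.4870, 1.0000
Σ (Xₖ−Xₖ₋₁)(Yₖ+Yₖ₋₁) = (1/5)(0.0240+0.0000) + (1/5)(0.0760+0.0240) + (1/5)(0.2610+0.0760) + (1/5)(0.4870+0.2610) + (1/5)(1.0000+0.4870)
  = 0.0048 + 0.0200 + 0.0674 + 0.1496 + 0.2974 = 0.5392
G = 1 − 0.5392 = 0.4608

0.461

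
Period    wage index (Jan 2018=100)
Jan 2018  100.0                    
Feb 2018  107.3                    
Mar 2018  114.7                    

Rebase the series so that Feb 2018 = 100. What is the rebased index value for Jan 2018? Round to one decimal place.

93.2

Rebased(Jan 2018) = 100.0 / 107.3 × 100 = 93.1966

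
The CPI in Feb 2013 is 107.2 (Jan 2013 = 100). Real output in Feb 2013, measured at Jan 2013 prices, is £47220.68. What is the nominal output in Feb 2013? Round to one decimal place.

50620.6

Nominal = Real × (Index/100) = 47220.68 × (107.2/100)
        = 47220.68 × 1.072 = 50620.5690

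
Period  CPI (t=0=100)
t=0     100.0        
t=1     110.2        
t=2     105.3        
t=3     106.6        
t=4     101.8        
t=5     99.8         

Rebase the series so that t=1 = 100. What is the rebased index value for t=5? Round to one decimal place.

90.6

Rebased(t=5) = 99.8 / 110.2 × 100 = 90.5626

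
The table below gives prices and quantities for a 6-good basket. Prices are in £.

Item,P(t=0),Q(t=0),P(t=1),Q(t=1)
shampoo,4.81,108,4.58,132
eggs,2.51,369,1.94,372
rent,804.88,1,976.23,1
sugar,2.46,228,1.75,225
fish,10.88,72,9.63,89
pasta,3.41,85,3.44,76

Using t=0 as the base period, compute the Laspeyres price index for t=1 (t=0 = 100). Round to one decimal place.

Laspeyres price index uses base-period quantities as weights.
ΣP(t=1)·Q(t=0) = 4.58×108 + 1.94×369 + 976.23×1 + 1.75×228 + 9.63×72 + 3.44×85 = 494.64 + 715.86 + 976.23 + 399 + 693.36 + 292.4 = 3571.49
ΣP(t=0)·Q(t=0) = 4.81×108 + 2.51×369 + 804.88×1 + 2.46×228 + 10.88×72 + 3.41×85 = 519.48 + 926.19 + 804.88 + 560.88 + 783.36 + 289.85 = 3884.64
Index = 3571.49 / 3884.64 × 100 = 91.9388

91.9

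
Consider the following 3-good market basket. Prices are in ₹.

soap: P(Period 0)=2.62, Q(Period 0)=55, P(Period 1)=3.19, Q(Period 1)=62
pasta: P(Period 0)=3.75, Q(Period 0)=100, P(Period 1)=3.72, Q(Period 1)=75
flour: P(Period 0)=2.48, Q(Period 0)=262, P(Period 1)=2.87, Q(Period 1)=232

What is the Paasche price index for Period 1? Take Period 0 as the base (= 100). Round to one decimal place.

112.1

Paasche price index uses current-period quantities as weights.
ΣP(Period 1)·Q(Period 1) = 3.19×62 + 3.72×75 + 2.87×232 = 197.78 + 279 + 665.84 = 1142.62
ΣP(Period 0)·Q(Period 1) = 2.62×62 + 3.75×75 + 2.48×232 = 162.44 + 281.25 + 575.36 = 1019.05
Index = 1142.62 / 1019.05 × 100 = 112.1260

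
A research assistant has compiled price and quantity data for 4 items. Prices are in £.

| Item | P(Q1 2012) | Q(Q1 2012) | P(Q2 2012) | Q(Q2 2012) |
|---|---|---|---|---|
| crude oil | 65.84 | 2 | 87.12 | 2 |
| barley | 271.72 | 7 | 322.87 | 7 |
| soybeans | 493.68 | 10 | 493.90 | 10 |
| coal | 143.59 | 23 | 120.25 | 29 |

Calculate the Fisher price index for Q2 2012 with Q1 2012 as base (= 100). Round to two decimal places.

98.12

Laspeyres component (base-period weights):
ΣP(Q2 2012)Q(Q1 2012) = 87.12×2 + 322.87×7 + 493.90×10 + 120.25×23 = 174.24 + 2260.09 + 4939 + 2765.75 = 10139.08
ΣP(Q1 2012)Q(Q1 2012) = 65.84×2 + 271.72×7 + 493.68×10 + 143.59×23 = 131.68 + 1902.04 + 4936.8 + 3302.57 = 10273.09
L = 10139.08 / 10273.09 × 100 = 98.6955
Paasche component (current-period weights):
ΣP(Q2 2012)Q(Q2 2012) = 87.12×2 + 322.87×7 + 493.90×10 + 120.25×29 = 174.24 + 2260.09 + 4939 + 3487.25 = 10860.58
ΣP(Q1 2012)Q(Q2 2012) = 65.84×2 + 271.72×7 + 493.68×10 + 143.59×29 = 131.68 + 1902.04 + 4936.8 + 4164.11 = 11134.63
P = 10860.58 / 11134.63 × 100 = 97.5388
Fisher = √(L × P) = √(98.6955 × 97.5388) = 98.1154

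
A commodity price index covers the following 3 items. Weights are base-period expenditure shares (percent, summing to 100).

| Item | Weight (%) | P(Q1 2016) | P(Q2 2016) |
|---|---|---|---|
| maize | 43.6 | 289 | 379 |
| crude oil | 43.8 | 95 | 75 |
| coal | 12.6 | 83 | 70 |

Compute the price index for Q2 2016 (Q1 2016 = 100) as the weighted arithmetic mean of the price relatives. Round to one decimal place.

maize: 43.6 × (379/289) = 43.6 × 1.311419 = 57.1779
crude oil: 43.8 × (75/95) = 43.8 × 0.789474 = 34.5789
coal: 12.6 × (70/83) = 12.6 × 0.843373 = 10.6265
Index = Σ wᵢ·(p₁ᵢ/p₀ᵢ) = 57.1779 + 34.5789 + 10.6265 = 102.3833

102.4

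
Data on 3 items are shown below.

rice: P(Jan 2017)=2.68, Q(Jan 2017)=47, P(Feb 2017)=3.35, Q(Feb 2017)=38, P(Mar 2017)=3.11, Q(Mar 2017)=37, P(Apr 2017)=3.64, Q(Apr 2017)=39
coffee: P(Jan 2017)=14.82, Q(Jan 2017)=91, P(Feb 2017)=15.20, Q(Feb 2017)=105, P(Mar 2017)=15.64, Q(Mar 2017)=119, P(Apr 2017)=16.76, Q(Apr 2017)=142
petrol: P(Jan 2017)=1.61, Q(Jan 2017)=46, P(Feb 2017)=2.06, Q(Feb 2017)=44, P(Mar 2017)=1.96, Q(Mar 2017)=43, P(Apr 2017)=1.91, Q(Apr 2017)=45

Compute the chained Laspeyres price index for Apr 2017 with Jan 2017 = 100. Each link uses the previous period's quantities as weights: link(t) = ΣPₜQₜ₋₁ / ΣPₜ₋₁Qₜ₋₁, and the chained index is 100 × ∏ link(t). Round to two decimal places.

Link Jan 2017→Feb 2017:
ΣP(Feb 2017)Q(Jan 2017) = 3.35×47 + 15.20×91 + 2.06×46 = 157.45 + 1383.2 + 94.76 = 1635.41
ΣP(Jan 2017)Q(Jan 2017) = 2.68×47 + 14.82×91 + 1.61×46 = 125.96 + 1348.62 + 74.06 = 1548.64
link = 1635.41/1548.64 = 1.056030
Link Feb 2017→Mar 2017:
ΣP(Mar 2017)Q(Feb 2017) = 3.11×38 + 15.64×105 + 1.96×44 = 118.18 + 1642.2 + 86.24 = 1846.62
ΣP(Feb 2017)Q(Feb 2017) = 3.35×38 + 15.20×105 + 2.06×44 = 127.3 + 1596 + 90.64 = 1813.94
link = 1846.62/1813.94 = 1.018016
Link Mar 2017→Apr 2017:
ΣP(Apr 2017)Q(Mar 2017) = 3.64×37 + 16.76×119 + 1.91×43 = 134.68 + 1994.44 + 82.13 = 2211.25
ΣP(Mar 2017)Q(Mar 2017) = 3.11×37 + 15.64×119 + 1.96×43 = 115.07 + 1861.16 + 84.28 = 2060.51
link = 2211.25/2060.51 = 1.073157
Chained index = 100 × 1.056030 × 1.018016 × 1.073157 = 115.3703

115.37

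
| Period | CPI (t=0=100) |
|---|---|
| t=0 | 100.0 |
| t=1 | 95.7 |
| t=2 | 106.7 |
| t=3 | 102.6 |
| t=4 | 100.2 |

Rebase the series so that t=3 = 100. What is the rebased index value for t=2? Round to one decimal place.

104.0

Rebased(t=2) = 106.7 / 102.6 × 100 = 103.9961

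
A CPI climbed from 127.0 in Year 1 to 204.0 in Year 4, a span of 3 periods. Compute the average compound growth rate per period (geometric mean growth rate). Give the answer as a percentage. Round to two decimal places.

Growth factor = (204.0/127.0)^(1/3) = (1.606299)^(1/3) = 1.171140
Growth rate = 1.171140 − 1 = 0.171140 = 17.1140%

17.11%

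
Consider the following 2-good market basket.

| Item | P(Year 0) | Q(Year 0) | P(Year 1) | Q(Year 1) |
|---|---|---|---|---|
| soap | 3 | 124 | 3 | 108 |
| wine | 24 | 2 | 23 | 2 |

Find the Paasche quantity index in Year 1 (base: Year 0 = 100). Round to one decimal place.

88.5

Paasche quantity index uses current-period prices as weights.
ΣP(Year 1)·Q(Year 1) = 3×108 + 23×2 = 324 + 46 = 370
ΣP(Year 1)·Q(Year 0) = 3×124 + 23×2 = 372 + 46 = 418
Index = 370 / 418 × 100 = 88.5167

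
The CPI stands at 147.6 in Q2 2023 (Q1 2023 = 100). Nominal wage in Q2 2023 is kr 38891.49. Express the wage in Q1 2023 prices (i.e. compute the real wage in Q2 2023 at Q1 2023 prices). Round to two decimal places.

26349.25

Real = Nominal ÷ (Index/100) = 38891.49 ÷ (147.6/100)
     = 38891.49 ÷ 1.476 = 26349.2480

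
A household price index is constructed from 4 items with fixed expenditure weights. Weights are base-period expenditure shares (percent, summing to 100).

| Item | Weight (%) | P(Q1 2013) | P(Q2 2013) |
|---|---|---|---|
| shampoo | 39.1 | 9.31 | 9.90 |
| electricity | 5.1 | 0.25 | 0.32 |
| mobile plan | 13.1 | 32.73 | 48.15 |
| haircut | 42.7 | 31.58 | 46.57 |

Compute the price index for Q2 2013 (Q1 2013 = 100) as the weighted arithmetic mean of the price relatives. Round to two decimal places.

shampoo: 39.1 × (9.90/9.31) = 39.1 × 1.063373 = 41.5779
electricity: 5.1 × (0.32/0.25) = 5.1 × 1.280000 = 6.5280
mobile plan: 13.1 × (48.15/32.73) = 13.1 × 1.471127 = 19.2718
haircut: 42.7 × (46.57/31.58) = 42.7 × 1.474668 = 62.9683
Index = Σ wᵢ·(p₁ᵢ/p₀ᵢ) = 41.5779 + 6.5280 + 19.2718 + 62.9683 = 130.3459

130.35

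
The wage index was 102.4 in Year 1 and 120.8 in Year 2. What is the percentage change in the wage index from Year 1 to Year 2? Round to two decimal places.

17.97%

Change = (120.8 − 102.4) / 102.4 × 100
       = 18.4 / 102.4 × 100 = 17.9687%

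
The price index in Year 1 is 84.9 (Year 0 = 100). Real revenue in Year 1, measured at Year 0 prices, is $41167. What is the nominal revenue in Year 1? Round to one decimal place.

34950.8

Nominal = Real × (Index/100) = 41167 × (84.9/100)
        = 41167 × 0.849 = 34950.7830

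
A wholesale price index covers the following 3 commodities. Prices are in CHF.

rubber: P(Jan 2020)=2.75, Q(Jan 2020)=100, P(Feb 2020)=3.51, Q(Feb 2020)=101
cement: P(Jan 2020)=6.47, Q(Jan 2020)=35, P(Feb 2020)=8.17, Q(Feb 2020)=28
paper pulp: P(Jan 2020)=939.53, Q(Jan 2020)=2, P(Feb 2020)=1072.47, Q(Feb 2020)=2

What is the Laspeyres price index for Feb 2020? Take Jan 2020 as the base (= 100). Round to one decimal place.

116.9

Laspeyres price index uses base-period quantities as weights.
ΣP(Feb 2020)·Q(Jan 2020) = 3.51×100 + 8.17×35 + 1072.47×2 = 351 + 285.95 + 2144.94 = 2781.89
ΣP(Jan 2020)·Q(Jan 2020) = 2.75×100 + 6.47×35 + 939.53×2 = 275 + 226.45 + 1879.06 = 2380.51
Index = 2781.89 / 2380.51 × 100 = 116.8611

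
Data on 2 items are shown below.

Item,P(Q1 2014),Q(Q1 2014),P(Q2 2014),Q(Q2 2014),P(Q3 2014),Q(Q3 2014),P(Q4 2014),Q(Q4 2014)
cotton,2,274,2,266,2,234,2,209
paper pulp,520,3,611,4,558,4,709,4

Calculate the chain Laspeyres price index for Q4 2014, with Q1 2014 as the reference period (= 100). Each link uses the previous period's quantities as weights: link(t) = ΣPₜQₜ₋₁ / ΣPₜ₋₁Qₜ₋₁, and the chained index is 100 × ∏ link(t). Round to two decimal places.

Link Q1 2014→Q2 2014:
ΣP(Q2 2014)Q(Q1 2014) = 2×274 + 611×3 = 548 + 1833 = 2381
ΣP(Q1 2014)Q(Q1 2014) = 2×274 + 520×3 = 548 + 1560 = 2108
link = 2381/2108 = 1.129507
Link Q2 2014→Q3 2014:
ΣP(Q3 2014)Q(Q2 2014) = 2×266 + 558×4 = 532 + 2232 = 2764
ΣP(Q2 2014)Q(Q2 2014) = 2×266 + 611×4 = 532 + 2444 = 2976
link = 2764/2976 = 0.928763
Link Q3 2014→Q4 2014:
ΣP(Q4 2014)Q(Q3 2014) = 2×234 + 709×4 = 468 + 2836 = 3304
ΣP(Q3 2014)Q(Q3 2014) = 2×234 + 558×4 = 468 + 2232 = 2700
link = 3304/2700 = 1.223704
Chained index = 100 × 1.129507 × 0.928763 × 1.223704 = 128.3720

128.37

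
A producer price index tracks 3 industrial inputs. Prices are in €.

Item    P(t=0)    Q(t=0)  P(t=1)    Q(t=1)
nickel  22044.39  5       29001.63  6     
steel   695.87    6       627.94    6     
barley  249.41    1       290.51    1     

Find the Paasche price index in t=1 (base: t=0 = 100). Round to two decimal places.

Paasche price index uses current-period quantities as weights.
ΣP(t=1)·Q(t=1) = 29001.63×6 + 627.94×6 + 290.51×1 = 174009.78 + 3767.64 + 290.51 = 178067.93
ΣP(t=0)·Q(t=1) = 22044.39×6 + 695.87×6 + 249.41×1 = 132266.34 + 4175.22 + 249.41 = 136690.97
Index = 178067.93 / 136690.97 × 100 = 130.2704

130.27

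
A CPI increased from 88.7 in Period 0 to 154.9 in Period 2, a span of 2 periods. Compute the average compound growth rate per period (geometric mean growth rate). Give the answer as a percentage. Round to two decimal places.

Growth factor = (154.9/88.7)^(1/2) = (1.746336)^(1/2) = 1.321490
Growth rate = 1.321490 − 1 = 0.321490 = 32.1490%

32.15%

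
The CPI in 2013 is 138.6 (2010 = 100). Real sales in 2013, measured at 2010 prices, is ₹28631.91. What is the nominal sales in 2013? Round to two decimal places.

39683.83

Nominal = Real × (Index/100) = 28631.91 × (138.6/100)
        = 28631.91 × 1.386 = 39683.8273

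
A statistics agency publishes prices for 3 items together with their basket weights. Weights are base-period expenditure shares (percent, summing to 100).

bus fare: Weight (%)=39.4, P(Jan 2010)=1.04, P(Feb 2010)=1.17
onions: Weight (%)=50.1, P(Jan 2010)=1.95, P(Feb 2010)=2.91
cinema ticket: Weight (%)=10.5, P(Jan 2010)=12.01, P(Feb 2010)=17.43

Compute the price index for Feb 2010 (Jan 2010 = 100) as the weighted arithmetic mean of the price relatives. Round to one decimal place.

134.3

bus fare: 39.4 × (1.17/1.04) = 39.4 × 1.125000 = 44.3250
onions: 50.1 × (2.91/1.95) = 50.1 × 1.492308 = 74.7646
cinema ticket: 10.5 × (17.43/12.01) = 10.5 × 1.451291 = 15.2386
Index = Σ wᵢ·(p₁ᵢ/p₀ᵢ) = 44.3250 + 74.7646 + 15.2386 = 134.3282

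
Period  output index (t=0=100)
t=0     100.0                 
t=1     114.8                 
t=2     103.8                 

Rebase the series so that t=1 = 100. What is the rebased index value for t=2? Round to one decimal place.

90.4

Rebased(t=2) = 103.8 / 114.8 × 100 = 90.4181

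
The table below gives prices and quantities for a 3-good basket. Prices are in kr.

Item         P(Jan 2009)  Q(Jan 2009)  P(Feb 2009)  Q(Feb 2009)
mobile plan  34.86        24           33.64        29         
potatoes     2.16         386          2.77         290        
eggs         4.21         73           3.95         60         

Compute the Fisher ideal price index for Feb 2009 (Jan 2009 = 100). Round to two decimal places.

Laspeyres component (base-period weights):
ΣP(Feb 2009)Q(Jan 2009) = 33.64×24 + 2.77×386 + 3.95×73 = 807.36 + 1069.22 + 288.35 = 2164.93
ΣP(Jan 2009)Q(Jan 2009) = 34.86×24 + 2.16×386 + 4.21×73 = 836.64 + 833.76 + 307.33 = 1977.73
L = 2164.93 / 1977.73 × 100 = 109.4654
Paasche component (current-period weights):
ΣP(Feb 2009)Q(Feb 2009) = 33.64×29 + 2.77×290 + 3.95×60 = 975.56 + 803.3 + 237 = 2015.86
ΣP(Jan 2009)Q(Feb 2009) = 34.86×29 + 2.16×290 + 4.21×60 = 1010.94 + 626.4 + 252.6 = 1889.94
P = 2015.86 / 1889.94 × 100 = 106.6626
Fisher = √(L × P) = √(109.4654 × 106.6626) = 108.0549

108.05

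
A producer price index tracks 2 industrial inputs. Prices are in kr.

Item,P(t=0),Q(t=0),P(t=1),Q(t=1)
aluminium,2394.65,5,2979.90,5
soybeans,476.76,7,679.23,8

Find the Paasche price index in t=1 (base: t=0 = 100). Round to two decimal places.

128.80

Paasche price index uses current-period quantities as weights.
ΣP(t=1)·Q(t=1) = 2979.90×5 + 679.23×8 = 14899.5 + 5433.84 = 20333.34
ΣP(t=0)·Q(t=1) = 2394.65×5 + 476.76×8 = 11973.25 + 3814.08 = 15787.33
Index = 20333.34 / 15787.33 × 100 = 128.7953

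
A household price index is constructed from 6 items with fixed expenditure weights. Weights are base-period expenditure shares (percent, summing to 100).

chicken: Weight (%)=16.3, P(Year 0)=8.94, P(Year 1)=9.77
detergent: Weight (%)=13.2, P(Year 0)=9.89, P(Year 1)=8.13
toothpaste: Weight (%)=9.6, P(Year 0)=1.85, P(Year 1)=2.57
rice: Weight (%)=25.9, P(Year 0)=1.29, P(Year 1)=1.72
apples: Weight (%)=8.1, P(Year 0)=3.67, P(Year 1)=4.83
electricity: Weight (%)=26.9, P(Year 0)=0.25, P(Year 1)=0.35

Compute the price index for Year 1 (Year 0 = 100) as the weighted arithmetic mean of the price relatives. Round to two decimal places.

chicken: 16.3 × (9.77/8.94) = 16.3 × 1.092841 = 17.8133
detergent: 13.2 × (8.13/9.89) = 13.2 × 0.822042 = 10.8510
toothpaste: 9.6 × (2.57/1.85) = 9.6 × 1.389189 = 13.3362
rice: 25.9 × (1.72/1.29) = 25.9 × 1.333333 = 34.5333
apples: 8.1 × (4.83/3.67) = 8.1 × 1.316076 = 10.6602
electricity: 26.9 × (0.35/0.25) = 26.9 × 1.400000 = 37.6600
Index = Σ wᵢ·(p₁ᵢ/p₀ᵢ) = 17.8133 + 10.8510 + 13.3362 + 34.5333 + 10.6602 + 37.6600 = 124.8540

124.85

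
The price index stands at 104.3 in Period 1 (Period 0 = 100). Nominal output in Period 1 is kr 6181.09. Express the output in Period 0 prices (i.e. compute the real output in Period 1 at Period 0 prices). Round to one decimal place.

Real = Nominal ÷ (Index/100) = 6181.09 ÷ (104.3/100)
     = 6181.09 ÷ 1.043 = 5926.2608

5926.3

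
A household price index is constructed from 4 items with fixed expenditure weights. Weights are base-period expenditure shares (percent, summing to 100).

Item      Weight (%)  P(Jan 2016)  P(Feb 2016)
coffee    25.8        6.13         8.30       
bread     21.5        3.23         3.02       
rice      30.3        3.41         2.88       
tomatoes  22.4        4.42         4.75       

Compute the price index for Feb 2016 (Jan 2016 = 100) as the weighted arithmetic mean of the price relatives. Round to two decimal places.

coffee: 25.8 × (8.30/6.13) = 25.8 × 1.353997 = 34.9331
bread: 21.5 × (3.02/3.23) = 21.5 × 0.934985 = 20.1022
rice: 30.3 × (2.88/3.41) = 30.3 × 0.844575 = 25.5906
tomatoes: 22.4 × (4.75/4.42) = 22.4 × 1.074661 = 24.0724
Index = Σ wᵢ·(p₁ᵢ/p₀ᵢ) = 34.9331 + 20.1022 + 25.5906 + 24.0724 = 104.6983

104.70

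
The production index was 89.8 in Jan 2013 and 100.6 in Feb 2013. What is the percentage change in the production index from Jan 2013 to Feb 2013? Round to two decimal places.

Change = (100.6 − 89.8) / 89.8 × 100
       = 10.8 / 89.8 × 100 = 12.0267%

12.03%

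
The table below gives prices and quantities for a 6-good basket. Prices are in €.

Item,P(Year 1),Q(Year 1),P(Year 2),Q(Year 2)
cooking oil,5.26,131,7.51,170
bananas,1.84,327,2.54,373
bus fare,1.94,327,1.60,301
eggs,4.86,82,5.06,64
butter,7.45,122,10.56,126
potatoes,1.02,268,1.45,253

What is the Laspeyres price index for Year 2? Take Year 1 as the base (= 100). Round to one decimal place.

126.3

Laspeyres price index uses base-period quantities as weights.
ΣP(Year 2)·Q(Year 1) = 7.51×131 + 2.54×327 + 1.60×327 + 5.06×82 + 10.56×122 + 1.45×268 = 983.81 + 830.58 + 523.2 + 414.92 + 1288.32 + 388.6 = 4429.43
ΣP(Year 1)·Q(Year 1) = 5.26×131 + 1.84×327 + 1.94×327 + 4.86×82 + 7.45×122 + 1.02×268 = 689.06 + 601.68 + 634.38 + 398.52 + 908.9 + 273.36 = 3505.9
Index = 4429.43 / 3505.9 × 100 = 126.3422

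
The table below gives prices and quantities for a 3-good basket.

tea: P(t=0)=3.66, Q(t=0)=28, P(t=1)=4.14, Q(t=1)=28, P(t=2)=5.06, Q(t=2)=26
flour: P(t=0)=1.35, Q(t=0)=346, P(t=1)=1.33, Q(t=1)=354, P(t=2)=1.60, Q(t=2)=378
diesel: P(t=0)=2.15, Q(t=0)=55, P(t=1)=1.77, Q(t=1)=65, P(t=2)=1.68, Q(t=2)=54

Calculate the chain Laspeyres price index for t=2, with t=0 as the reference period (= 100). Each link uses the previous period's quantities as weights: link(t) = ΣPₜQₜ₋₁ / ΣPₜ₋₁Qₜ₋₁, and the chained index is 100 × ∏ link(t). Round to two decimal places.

114.02

Link t=0→t=1:
ΣP(t=1)Q(t=0) = 4.14×28 + 1.33×346 + 1.77×55 = 115.92 + 460.18 + 97.35 = 673.45
ΣP(t=0)Q(t=0) = 3.66×28 + 1.35×346 + 2.15×55 = 102.48 + 467.1 + 118.25 = 687.83
link = 673.45/687.83 = 0.979094
Link t=1→t=2:
ΣP(t=2)Q(t=1) = 5.06×28 + 1.60×354 + 1.68×65 = 141.68 + 566.4 + 109.2 = 817.28
ΣP(t=1)Q(t=1) = 4.14×28 + 1.33×354 + 1.77×65 = 115.92 + 470.82 + 115.05 = 701.79
link = 817.28/701.79 = 1.164565
Chained index = 100 × 0.979094 × 1.164565 = 114.0218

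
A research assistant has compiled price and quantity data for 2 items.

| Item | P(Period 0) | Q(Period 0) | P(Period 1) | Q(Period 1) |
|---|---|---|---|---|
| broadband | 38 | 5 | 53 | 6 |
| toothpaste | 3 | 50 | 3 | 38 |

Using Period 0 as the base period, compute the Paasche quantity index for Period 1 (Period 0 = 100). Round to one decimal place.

104.1

Paasche quantity index uses current-period prices as weights.
ΣP(Period 1)·Q(Period 1) = 53×6 + 3×38 = 318 + 114 = 432
ΣP(Period 1)·Q(Period 0) = 53×5 + 3×50 = 265 + 150 = 415
Index = 432 / 415 × 100 = 104.0964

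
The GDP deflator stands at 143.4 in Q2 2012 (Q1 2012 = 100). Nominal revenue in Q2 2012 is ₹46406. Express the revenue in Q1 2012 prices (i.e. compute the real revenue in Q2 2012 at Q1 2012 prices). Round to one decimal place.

Real = Nominal ÷ (Index/100) = 46406 ÷ (143.4/100)
     = 46406 ÷ 1.434 = 32361.2273

32361.2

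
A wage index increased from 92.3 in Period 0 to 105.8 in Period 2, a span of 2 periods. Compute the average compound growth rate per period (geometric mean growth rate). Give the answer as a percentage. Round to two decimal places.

7.06%

Growth factor = (105.8/92.3)^(1/2) = (1.146262)^(1/2) = 1.070636
Growth rate = 1.070636 − 1 = 0.070636 = 7.0636%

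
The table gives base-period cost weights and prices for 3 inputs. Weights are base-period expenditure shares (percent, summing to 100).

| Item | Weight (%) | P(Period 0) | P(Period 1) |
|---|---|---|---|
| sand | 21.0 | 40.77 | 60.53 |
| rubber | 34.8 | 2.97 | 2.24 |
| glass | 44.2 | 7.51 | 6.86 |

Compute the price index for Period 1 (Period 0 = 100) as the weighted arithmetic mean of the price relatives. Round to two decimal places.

sand: 21.0 × (60.53/40.77) = 21.0 × 1.484670 = 31.1781
rubber: 34.8 × (2.24/2.97) = 34.8 × 0.754209 = 26.2465
glass: 44.2 × (6.86/7.51) = 44.2 × 0.913449 = 40.3744
Index = Σ wᵢ·(p₁ᵢ/p₀ᵢ) = 31.1781 + 26.2465 + 40.3744 = 97.7990

97.80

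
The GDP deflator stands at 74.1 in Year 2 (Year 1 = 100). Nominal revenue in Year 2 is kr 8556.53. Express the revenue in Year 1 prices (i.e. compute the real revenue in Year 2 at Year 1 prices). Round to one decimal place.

11547.3

Real = Nominal ÷ (Index/100) = 8556.53 ÷ (74.1/100)
     = 8556.53 ÷ 0.741 = 11547.2740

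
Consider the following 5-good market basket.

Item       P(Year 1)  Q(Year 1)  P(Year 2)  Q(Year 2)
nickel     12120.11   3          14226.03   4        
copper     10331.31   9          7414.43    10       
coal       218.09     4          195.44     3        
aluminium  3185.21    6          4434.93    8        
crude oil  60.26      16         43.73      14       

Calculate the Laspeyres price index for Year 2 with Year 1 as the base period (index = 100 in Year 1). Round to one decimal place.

Laspeyres price index uses base-period quantities as weights.
ΣP(Year 2)·Q(Year 1) = 14226.03×3 + 7414.43×9 + 195.44×4 + 4434.93×6 + 43.73×16 = 42678.09 + 66729.87 + 781.76 + 26609.58 + 699.68 = 137498.98
ΣP(Year 1)·Q(Year 1) = 12120.11×3 + 10331.31×9 + 218.09×4 + 3185.21×6 + 60.26×16 = 36360.33 + 92981.79 + 872.36 + 19111.26 + 964.16 = 150289.9
Index = 137498.98 / 150289.9 × 100 = 91.4892

91.5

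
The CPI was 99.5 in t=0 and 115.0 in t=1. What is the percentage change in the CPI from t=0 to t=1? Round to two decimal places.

Change = (115.0 − 99.5) / 99.5 × 100
       = 15.5 / 99.5 × 100 = 15.5779%

15.58%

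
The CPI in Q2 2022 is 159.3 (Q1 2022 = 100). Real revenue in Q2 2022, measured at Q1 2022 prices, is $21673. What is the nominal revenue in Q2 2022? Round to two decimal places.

34525.09

Nominal = Real × (Index/100) = 21673 × (159.3/100)
        = 21673 × 1.593 = 34525.0890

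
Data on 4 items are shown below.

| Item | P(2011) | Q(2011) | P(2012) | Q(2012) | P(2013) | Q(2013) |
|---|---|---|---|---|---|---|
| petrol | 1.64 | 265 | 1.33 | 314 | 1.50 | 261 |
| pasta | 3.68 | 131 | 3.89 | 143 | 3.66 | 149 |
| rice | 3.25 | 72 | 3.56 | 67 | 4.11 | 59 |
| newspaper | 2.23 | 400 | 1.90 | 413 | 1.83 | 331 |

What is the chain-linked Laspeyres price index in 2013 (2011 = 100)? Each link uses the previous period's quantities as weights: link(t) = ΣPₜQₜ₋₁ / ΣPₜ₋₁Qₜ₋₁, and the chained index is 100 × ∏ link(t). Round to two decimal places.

Link 2011→2012:
ΣP(2012)Q(2011) = 1.33×265 + 3.89×131 + 3.56×72 + 1.90×400 = 352.45 + 509.59 + 256.32 + 760 = 1878.36
ΣP(2011)Q(2011) = 1.64×265 + 3.68×131 + 3.25×72 + 2.23×400 = 434.6 + 482.08 + 234 + 892 = 2042.68
link = 1878.36/2042.68 = 0.919557
Link 2012→2013:
ΣP(2013)Q(2012) = 1.50×314 + 3.66×143 + 4.11×67 + 1.83×413 = 471 + 523.38 + 275.37 + 755.79 = 2025.54
ΣP(2012)Q(2012) = 1.33×314 + 3.89×143 + 3.56×67 + 1.90×413 = 417.62 + 556.27 + 238.52 + 784.7 = 1997.11
link = 2025.54/1997.11 = 1.014236
Chained index = 100 × 0.919557 × 1.014236 = 93.2647

93.26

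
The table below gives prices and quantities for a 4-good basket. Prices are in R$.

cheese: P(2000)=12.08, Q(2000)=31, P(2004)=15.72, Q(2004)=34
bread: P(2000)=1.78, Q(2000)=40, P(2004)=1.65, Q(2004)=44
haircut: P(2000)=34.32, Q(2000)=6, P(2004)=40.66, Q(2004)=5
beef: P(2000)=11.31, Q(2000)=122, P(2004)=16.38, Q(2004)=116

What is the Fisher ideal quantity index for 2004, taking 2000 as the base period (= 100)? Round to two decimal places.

Laspeyres component (base-period weights):
ΣP(2000)Q(2004) = 12.08×34 + 1.78×44 + 34.32×5 + 11.31×116 = 410.72 + 78.32 + 171.6 + 1311.96 = 1972.6
ΣP(2000)Q(2000) = 12.08×31 + 1.78×40 + 34.32×6 + 11.31×122 = 374.48 + 71.2 + 205.92 + 1379.82 = 2031.42
L = 1972.6 / 2031.42 × 100 = 97.1045
Paasche component (current-period weights):
ΣP(2004)Q(2004) = 15.72×34 + 1.65×44 + 40.66×5 + 16.38×116 = 534.48 + 72.6 + 203.3 + 1900.08 = 2710.46
ΣP(2004)Q(2000) = 15.72×31 + 1.65×40 + 40.66×6 + 16.38×122 = 487.32 + 66 + 243.96 + 1998.36 = 2795.64
P = 2710.46 / 2795.64 × 100 = 96.9531
Fisher = √(L × P) = √(97.1045 × 96.9531) = 97.0288

97.03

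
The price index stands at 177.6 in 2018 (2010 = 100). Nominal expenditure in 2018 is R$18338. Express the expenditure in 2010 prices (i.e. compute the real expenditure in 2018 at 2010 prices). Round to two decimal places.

Real = Nominal ÷ (Index/100) = 18338 ÷ (177.6/100)
     = 18338 ÷ 1.776 = 10325.4505

10325.45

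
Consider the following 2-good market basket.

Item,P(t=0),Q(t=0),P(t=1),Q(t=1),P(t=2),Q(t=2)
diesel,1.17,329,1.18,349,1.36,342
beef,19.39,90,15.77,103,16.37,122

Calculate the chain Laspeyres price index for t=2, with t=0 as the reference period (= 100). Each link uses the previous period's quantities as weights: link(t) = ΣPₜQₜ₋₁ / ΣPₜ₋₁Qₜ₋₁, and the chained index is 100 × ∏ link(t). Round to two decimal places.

90.05

Link t=0→t=1:
ΣP(t=1)Q(t=0) = 1.18×329 + 15.77×90 = 388.22 + 1419.3 = 1807.52
ΣP(t=0)Q(t=0) = 1.17×329 + 19.39×90 = 384.93 + 1745.1 = 2130.03
link = 1807.52/2130.03 = 0.848589
Link t=1→t=2:
ΣP(t=2)Q(t=1) = 1.36×349 + 16.37×103 = 474.64 + 1686.11 = 2160.75
ΣP(t=1)Q(t=1) = 1.18×349 + 15.77×103 = 411.82 + 1624.31 = 2036.13
link = 2160.75/2036.13 = 1.061204
Chained index = 100 × 0.848589 × 1.061204 = 90.0526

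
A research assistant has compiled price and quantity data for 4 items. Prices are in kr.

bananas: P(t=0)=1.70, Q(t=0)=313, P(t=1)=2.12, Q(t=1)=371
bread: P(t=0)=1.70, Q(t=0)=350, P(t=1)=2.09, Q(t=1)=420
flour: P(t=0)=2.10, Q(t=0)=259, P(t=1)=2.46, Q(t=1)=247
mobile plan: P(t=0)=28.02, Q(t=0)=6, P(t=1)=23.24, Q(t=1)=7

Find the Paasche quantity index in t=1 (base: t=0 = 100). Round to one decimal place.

112.1

Paasche quantity index uses current-period prices as weights.
ΣP(t=1)·Q(t=1) = 2.12×371 + 2.09×420 + 2.46×247 + 23.24×7 = 786.52 + 877.8 + 607.62 + 162.68 = 2434.62
ΣP(t=1)·Q(t=0) = 2.12×313 + 2.09×350 + 2.46×259 + 23.24×6 = 663.56 + 731.5 + 637.14 + 139.44 = 2171.64
Index = 2434.62 / 2171.64 × 100 = 112.1097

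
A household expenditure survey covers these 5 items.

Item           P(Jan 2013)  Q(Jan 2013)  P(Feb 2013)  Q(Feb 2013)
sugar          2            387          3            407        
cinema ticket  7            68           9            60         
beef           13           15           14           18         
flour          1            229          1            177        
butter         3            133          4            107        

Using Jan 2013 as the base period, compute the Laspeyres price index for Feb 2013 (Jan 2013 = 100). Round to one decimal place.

Laspeyres price index uses base-period quantities as weights.
ΣP(Feb 2013)·Q(Jan 2013) = 3×387 + 9×68 + 14×15 + 1×229 + 4×133 = 1161 + 612 + 210 + 229 + 532 = 2744
ΣP(Jan 2013)·Q(Jan 2013) = 2×387 + 7×68 + 13×15 + 1×229 + 3×133 = 774 + 476 + 195 + 229 + 399 = 2073
Index = 2744 / 2073 × 100 = 132.3685

132.4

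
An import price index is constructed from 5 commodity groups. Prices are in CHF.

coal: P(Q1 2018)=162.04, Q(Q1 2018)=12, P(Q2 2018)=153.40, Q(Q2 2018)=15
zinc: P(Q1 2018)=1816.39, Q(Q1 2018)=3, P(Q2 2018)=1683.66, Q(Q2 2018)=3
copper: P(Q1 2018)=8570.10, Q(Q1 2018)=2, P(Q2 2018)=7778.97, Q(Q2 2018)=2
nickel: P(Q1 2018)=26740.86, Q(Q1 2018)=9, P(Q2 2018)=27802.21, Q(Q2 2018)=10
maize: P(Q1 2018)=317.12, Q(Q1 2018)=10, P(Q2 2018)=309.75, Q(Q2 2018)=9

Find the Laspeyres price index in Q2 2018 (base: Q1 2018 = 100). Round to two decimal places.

102.76

Laspeyres price index uses base-period quantities as weights.
ΣP(Q2 2018)·Q(Q1 2018) = 153.40×12 + 1683.66×3 + 7778.97×2 + 27802.21×9 + 309.75×10 = 1840.8 + 5050.98 + 15557.94 + 250219.89 + 3097.5 = 275767.11
ΣP(Q1 2018)·Q(Q1 2018) = 162.04×12 + 1816.39×3 + 8570.10×2 + 26740.86×9 + 317.12×10 = 1944.48 + 5449.17 + 17140.2 + 240667.74 + 3171.2 = 268372.79
Index = 275767.11 / 268372.79 × 100 = 102.7552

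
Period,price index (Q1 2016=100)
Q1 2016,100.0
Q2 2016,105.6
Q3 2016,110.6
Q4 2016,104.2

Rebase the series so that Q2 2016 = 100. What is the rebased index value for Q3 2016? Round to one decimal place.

Rebased(Q3 2016) = 110.6 / 105.6 × 100 = 104.7348

104.7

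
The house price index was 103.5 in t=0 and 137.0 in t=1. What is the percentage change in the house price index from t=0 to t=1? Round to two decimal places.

Change = (137.0 − 103.5) / 103.5 × 100
       = 33.5 / 103.5 × 100 = 32.3671%

32.37%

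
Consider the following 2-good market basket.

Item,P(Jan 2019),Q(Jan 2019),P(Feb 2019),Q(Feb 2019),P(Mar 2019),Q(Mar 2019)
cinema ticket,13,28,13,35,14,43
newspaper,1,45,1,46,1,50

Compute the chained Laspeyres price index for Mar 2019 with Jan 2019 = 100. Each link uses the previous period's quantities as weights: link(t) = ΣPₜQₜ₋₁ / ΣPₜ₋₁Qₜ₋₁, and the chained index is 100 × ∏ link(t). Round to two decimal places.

106.99

Link Jan 2019→Feb 2019:
ΣP(Feb 2019)Q(Jan 2019) = 13×28 + 1×45 = 364 + 45 = 409
ΣP(Jan 2019)Q(Jan 2019) = 13×28 + 1×45 = 364 + 45 = 409
link = 409/409 = 1.000000
Link Feb 2019→Mar 2019:
ΣP(Mar 2019)Q(Feb 2019) = 14×35 + 1×46 = 490 + 46 = 536
ΣP(Feb 2019)Q(Feb 2019) = 13×35 + 1×46 = 455 + 46 = 501
link = 536/501 = 1.069860
Chained index = 100 × 1.000000 × 1.069860 = 106.9860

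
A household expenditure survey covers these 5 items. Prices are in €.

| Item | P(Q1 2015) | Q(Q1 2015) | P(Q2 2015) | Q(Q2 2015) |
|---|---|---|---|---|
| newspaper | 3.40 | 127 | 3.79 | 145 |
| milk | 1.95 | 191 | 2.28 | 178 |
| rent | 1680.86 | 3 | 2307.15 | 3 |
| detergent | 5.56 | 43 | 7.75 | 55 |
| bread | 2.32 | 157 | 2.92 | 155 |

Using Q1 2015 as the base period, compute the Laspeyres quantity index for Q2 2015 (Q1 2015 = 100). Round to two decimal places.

Laspeyres quantity index uses base-period prices as weights.
ΣP(Q1 2015)·Q(Q2 2015) = 3.40×145 + 1.95×178 + 1680.86×3 + 5.56×55 + 2.32×155 = 493 + 347.1 + 5042.58 + 305.8 + 359.6 = 6548.08
ΣP(Q1 2015)·Q(Q1 2015) = 3.40×127 + 1.95×191 + 1680.86×3 + 5.56×43 + 2.32×157 = 431.8 + 372.45 + 5042.58 + 239.08 + 364.24 = 6450.15
Index = 6548.08 / 6450.15 × 100 = 101.5183

101.52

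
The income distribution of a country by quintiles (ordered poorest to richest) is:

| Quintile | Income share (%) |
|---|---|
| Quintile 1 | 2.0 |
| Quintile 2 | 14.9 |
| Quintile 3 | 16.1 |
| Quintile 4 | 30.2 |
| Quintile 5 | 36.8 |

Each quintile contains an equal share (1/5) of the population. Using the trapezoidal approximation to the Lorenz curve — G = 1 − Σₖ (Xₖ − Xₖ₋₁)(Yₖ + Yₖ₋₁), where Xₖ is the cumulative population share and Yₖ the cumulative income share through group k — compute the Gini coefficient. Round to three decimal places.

0.340

Cumulative income shares Yₖ: 0.0200, 0.1690, 0.3300, 0.6320, 1.0000
Σ (Xₖ−Xₖ₋₁)(Yₖ+Yₖ₋₁) = (1/5)(0.0200+0.0000) + (1/5)(0.1690+0.0200) + (1/5)(0.3300+0.1690) + (1/5)(0.6320+0.3300) + (1/5)(1.0000+0.6320)
  = 0.0040 + 0.0378 + 0.0998 + 0.1924 + 0.3264 = 0.6604
G = 1 − 0.6604 = 0.3396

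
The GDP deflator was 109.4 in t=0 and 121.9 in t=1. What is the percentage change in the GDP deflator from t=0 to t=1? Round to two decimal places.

11.43%

Change = (121.9 − 109.4) / 109.4 × 100
       = 12.5 / 109.4 × 100 = 11.4260%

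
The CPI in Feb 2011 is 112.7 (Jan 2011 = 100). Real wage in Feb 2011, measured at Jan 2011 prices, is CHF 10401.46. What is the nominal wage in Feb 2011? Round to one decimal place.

11722.4

Nominal = Real × (Index/100) = 10401.46 × (112.7/100)
        = 10401.46 × 1.127 = 11722.4454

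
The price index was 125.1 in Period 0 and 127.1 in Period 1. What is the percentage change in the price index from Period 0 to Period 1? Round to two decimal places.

Change = (127.1 − 125.1) / 125.1 × 100
       = 2.0 / 125.1 × 100 = 1.5987%

1.60%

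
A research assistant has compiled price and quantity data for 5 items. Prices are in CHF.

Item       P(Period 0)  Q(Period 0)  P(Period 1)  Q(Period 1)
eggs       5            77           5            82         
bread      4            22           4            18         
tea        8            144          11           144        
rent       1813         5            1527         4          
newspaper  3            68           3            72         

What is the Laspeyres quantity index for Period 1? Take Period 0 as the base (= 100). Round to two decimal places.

83.55

Laspeyres quantity index uses base-period prices as weights.
ΣP(Period 0)·Q(Period 1) = 5×82 + 4×18 + 8×144 + 1813×4 + 3×72 = 410 + 72 + 1152 + 7252 + 216 = 9102
ΣP(Period 0)·Q(Period 0) = 5×77 + 4×22 + 8×144 + 1813×5 + 3×68 = 385 + 88 + 1152 + 9065 + 204 = 10894
Index = 9102 / 10894 × 100 = 83.5506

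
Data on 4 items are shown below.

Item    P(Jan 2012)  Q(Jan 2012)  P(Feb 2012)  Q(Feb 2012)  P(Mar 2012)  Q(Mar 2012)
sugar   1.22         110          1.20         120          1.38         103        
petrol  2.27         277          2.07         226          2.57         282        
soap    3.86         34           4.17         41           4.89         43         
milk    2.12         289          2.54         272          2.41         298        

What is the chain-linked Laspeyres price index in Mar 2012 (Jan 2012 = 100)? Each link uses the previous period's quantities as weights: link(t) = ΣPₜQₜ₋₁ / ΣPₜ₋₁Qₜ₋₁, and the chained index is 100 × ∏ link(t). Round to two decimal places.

114.10

Link Jan 2012→Feb 2012:
ΣP(Feb 2012)Q(Jan 2012) = 1.20×110 + 2.07×277 + 4.17×34 + 2.54×289 = 132 + 573.39 + 141.78 + 734.06 = 1581.23
ΣP(Jan 2012)Q(Jan 2012) = 1.22×110 + 2.27×277 + 3.86×34 + 2.12×289 = 134.2 + 628.79 + 131.24 + 612.68 = 1506.91
link = 1581.23/1506.91 = 1.049319
Link Feb 2012→Mar 2012:
ΣP(Mar 2012)Q(Feb 2012) = 1.38×120 + 2.57×226 + 4.89×41 + 2.41×272 = 165.6 + 580.82 + 200.49 + 655.52 = 1602.43
ΣP(Feb 2012)Q(Feb 2012) = 1.20×120 + 2.07×226 + 4.17×41 + 2.54×272 = 144 + 467.82 + 170.97 + 690.88 = 1473.67
link = 1602.43/1473.67 = 1.087374
Chained index = 100 × 1.049319 × 1.087374 = 114.1002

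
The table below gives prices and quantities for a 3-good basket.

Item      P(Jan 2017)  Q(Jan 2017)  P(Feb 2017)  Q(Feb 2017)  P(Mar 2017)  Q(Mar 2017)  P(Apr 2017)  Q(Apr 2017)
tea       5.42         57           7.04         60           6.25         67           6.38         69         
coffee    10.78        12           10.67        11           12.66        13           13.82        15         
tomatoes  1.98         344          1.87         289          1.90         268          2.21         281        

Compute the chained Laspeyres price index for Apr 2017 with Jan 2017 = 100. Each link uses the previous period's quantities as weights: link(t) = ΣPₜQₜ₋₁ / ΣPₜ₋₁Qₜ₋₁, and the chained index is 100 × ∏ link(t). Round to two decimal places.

113.20

Link Jan 2017→Feb 2017:
ΣP(Feb 2017)Q(Jan 2017) = 7.04×57 + 10.67×12 + 1.87×344 = 401.28 + 128.04 + 643.28 = 1172.6
ΣP(Jan 2017)Q(Jan 2017) = 5.42×57 + 10.78×12 + 1.98×344 = 308.94 + 129.36 + 681.12 = 1119.42
link = 1172.6/1119.42 = 1.047507
Link Feb 2017→Mar 2017:
ΣP(Mar 2017)Q(Feb 2017) = 6.25×60 + 12.66×11 + 1.90×289 = 375 + 139.26 + 549.1 = 1063.36
ΣP(Feb 2017)Q(Feb 2017) = 7.04×60 + 10.67×11 + 1.87×289 = 422.4 + 117.37 + 540.43 = 1080.2
link = 1063.36/1080.2 = 0.984410
Link Mar 2017→Apr 2017:
ΣP(Apr 2017)Q(Mar 2017) = 6.38×67 + 13.82×13 + 2.21×268 = 427.46 + 179.66 + 592.28 = 1199.4
ΣP(Mar 2017)Q(Mar 2017) = 6.25×67 + 12.66×13 + 1.90×268 = 418.75 + 164.58 + 509.2 = 1092.53
link = 1199.4/1092.53 = 1.097819
Chained index = 100 × 1.047507 × 0.984410 × 1.097819 = 113.2045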